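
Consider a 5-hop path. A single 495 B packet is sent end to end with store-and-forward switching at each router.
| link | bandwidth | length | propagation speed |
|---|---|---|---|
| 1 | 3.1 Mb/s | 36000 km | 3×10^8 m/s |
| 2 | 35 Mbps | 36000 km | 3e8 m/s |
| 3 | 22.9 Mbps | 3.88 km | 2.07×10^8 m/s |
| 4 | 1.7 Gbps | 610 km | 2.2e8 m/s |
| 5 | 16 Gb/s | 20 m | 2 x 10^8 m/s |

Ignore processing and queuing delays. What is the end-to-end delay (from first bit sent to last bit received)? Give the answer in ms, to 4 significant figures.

L = 495 × 8 = 3960 bits.
Transmission delays (L/R per hop): 1.27742, 0.113143, 0.172926, 0.00232941, 0.0002475 ms; sum = 1.56606 ms.
Propagation delays (d/s per hop): 120, 120, 0.018744, 2.77273, 0.0001 ms; sum = 242.792 ms.
End-to-end = 244.4 ms.

244.4 ms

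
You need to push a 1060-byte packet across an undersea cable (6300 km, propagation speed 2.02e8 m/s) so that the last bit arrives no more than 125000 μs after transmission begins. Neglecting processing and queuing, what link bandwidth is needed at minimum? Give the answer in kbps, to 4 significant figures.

L = 8480 bits.
Propagation delay = 6300000 / 202000000 = 31188.1 μs.
Transmission budget = 125000 − 31188.1 = 93811.9 μs.
R ≥ L / t_tx = 8480 bits / 0.0938119 s = 90.39 kbps.

90.39 kbps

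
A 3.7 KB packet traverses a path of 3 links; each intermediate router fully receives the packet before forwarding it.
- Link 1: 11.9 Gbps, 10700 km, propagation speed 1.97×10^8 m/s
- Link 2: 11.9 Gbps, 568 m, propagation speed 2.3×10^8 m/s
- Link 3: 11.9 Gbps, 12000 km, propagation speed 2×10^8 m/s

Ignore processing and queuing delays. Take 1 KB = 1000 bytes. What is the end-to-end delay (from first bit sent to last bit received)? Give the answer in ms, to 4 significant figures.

L = 29600 bits.
Transmission delay per hop = L/R = 29600/11900000000 = 0.00248739 ms; 3 hops → 0.00746218 ms.
Propagation delays (d/s per hop): 54.3147, 0.00246957, 60 ms; sum = 114.317 ms.
End-to-end = 114.3 ms.

114.3 ms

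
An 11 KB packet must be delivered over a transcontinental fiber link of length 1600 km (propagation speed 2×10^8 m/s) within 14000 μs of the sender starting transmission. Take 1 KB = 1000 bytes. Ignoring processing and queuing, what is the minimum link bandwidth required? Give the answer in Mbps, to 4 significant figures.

L = 88000 bits.
Propagation delay = 1600000 / 200000000 = 8000 μs.
Transmission budget = 14000 − 8000 = 6000 μs.
R ≥ L / t_tx = 88000 bits / 0.006 s = 14.67 Mbps.

14.67 Mbps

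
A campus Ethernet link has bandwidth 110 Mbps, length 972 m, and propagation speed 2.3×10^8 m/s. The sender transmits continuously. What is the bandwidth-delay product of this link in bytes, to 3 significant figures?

Propagation delay = 972 / 2.3e+08 = 4.22609e-06 s.
BDP = R × t_prop = 110000000 × 4.22609e-06 = 464.87 bits.
In bytes: 464.87/8 = 58.1 bytes.

58.1 bytes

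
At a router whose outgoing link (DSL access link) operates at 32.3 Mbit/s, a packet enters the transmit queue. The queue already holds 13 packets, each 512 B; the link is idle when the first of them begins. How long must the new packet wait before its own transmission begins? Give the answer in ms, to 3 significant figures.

1.65 ms

Each queued packet: L/R = 4096/3.23e+07 = 0.126811 ms.
13 queued → 1.64854 ms.
Queuing delay = 1.65 ms.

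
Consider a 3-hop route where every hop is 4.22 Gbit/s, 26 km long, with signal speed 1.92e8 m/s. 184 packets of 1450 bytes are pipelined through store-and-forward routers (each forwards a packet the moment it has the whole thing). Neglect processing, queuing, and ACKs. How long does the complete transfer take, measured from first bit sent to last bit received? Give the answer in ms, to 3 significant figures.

0.918 ms

Per-hop transmission t_tx = L/R = 11600/4.22e+09 = 0.00274882 ms.
Per-hop propagation t_prop = 26000/192000000 = 0.135417 ms.
Pipeline fill: first packet needs 3·t_tx to clear all hops; remaining 183 packets each add one t_tx.
Total = (3+184-1)·t_tx + 3·t_prop = 186·0.00274882 + 3·0.135417 = 0.918 ms.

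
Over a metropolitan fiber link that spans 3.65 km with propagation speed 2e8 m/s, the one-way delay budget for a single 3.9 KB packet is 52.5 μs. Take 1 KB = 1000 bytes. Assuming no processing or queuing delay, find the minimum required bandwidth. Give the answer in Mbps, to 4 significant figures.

910.9 Mbps

L = 31200 bits.
Propagation delay = 3650 / 200000000 = 18.25 μs.
Transmission budget = 52.5 − 18.25 = 34.25 μs.
R ≥ L / t_tx = 31200 bits / 3.425e-05 s = 910.9 Mbps.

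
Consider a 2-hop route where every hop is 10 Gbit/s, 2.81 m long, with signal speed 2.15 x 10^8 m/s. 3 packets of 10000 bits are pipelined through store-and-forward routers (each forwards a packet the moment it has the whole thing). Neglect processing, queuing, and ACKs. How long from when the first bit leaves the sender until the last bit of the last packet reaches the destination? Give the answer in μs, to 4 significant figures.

4.026 μs

Per-hop transmission t_tx = L/R = 10000/10000000000 = 1 μs.
Per-hop propagation t_prop = 2.81/215000000 = 0.0130698 μs.
Pipeline fill: first packet needs 2·t_tx to clear all hops; remaining 2 packets each add one t_tx.
Total = (2+3-1)·t_tx + 2·t_prop = 4·1 + 2·0.0130698 = 4.026 μs.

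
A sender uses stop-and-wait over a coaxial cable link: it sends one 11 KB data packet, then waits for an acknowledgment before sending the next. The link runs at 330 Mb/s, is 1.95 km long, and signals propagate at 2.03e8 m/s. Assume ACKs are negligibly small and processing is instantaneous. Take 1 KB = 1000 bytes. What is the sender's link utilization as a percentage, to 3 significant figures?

93.3 %

t_tx = L/R = 88000/330000000 = 0.000266667 s.
t_prop = 1950/2.03e+08 = 9.60591e-06 s; RTT = 1.92118e-05 s.
Cycle = t_tx + RTT = 0.000285878 s.
Utilization = t_tx / cycle = 0.000266667/0.000285878 = 93.3 %.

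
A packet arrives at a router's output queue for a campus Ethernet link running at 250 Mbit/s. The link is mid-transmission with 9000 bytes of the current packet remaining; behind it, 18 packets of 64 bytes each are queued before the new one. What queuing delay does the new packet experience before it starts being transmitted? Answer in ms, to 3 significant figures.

Each queued packet: L/R = 512/250000000 = 0.002048 ms.
18 queued → 0.036864 ms.
Plus remaining 72000 bits of current packet: 0.288 ms.
Queuing delay = 0.325 ms.

0.325 ms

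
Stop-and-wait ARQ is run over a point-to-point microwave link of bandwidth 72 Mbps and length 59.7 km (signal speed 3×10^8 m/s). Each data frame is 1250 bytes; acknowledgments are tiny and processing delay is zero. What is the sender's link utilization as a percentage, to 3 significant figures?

t_tx = L/R = 10000/72000000 = 0.000138889 s.
t_prop = 59700/300000000 = 0.000199 s; RTT = 0.000398 s.
Cycle = t_tx + RTT = 0.000536889 s.
Utilization = t_tx / cycle = 0.000138889/0.000536889 = 25.9 %.

25.9 %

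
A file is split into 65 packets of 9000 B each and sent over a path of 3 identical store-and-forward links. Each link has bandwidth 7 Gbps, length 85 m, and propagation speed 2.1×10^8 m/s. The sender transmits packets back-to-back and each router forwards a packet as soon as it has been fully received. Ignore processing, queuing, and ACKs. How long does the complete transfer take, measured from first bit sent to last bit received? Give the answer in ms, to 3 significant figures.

0.690 ms

Per-hop transmission t_tx = L/R = 72000/7000000000 = 0.0102857 ms.
Per-hop propagation t_prop = 85/210000000 = 0.000404762 ms.
Pipeline fill: first packet needs 3·t_tx to clear all hops; remaining 64 packets each add one t_tx.
Total = (3+65-1)·t_tx + 3·t_prop = 67·0.0102857 + 3·0.000404762 = 0.690 ms.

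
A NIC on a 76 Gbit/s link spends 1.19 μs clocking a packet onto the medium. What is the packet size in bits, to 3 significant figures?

90400 bits

L = R × t_tx = 76000000000 b/s × 1.19e-06 s = 90440 bits.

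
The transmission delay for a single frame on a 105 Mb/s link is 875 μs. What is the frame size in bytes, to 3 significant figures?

L = R × t_tx = 105000000 b/s × 0.000875 s = 91875 bits.
In bytes: 91875 / 8 = 11500 bytes.

11500 bytes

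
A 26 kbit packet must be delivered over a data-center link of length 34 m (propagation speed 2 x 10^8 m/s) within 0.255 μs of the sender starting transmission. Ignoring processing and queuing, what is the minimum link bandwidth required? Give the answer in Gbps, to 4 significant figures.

305.9 Gbps

Propagation delay = 34 / 200000000 = 0.17 μs.
Transmission budget = 0.255 − 0.17 = 0.085 μs.
R ≥ L / t_tx = 26000 bits / 8.5e-08 s = 305.9 Gbps.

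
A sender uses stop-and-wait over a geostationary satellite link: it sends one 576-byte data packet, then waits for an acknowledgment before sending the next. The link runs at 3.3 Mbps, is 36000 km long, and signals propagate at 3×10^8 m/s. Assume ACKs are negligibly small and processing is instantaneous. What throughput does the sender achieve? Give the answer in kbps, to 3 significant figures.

t_tx = L/R = 4608/3300000 = 0.00139636 s.
t_prop = 36000000/300000000 = 0.12 s; RTT = 0.24 s.
Cycle = t_tx + RTT = 0.241396 s.
Throughput = L / cycle = 4608 / 0.241396 = 19.1 kbps.

19.1 kbps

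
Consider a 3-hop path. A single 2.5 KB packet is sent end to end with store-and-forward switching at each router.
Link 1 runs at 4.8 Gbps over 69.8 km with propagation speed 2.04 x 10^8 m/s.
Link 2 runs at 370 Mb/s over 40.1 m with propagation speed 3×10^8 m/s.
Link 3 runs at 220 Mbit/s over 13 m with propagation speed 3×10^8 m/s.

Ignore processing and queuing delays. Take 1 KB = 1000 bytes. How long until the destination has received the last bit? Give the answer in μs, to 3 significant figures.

491 μs

L = 20000 bits.
Transmission delays (L/R per hop): 4.16667, 54.0541, 90.9091 μs; sum = 149.13 μs.
Propagation delays (d/s per hop): 342.157, 0.133667, 0.0433333 μs; sum = 342.334 μs.
End-to-end = 491 μs.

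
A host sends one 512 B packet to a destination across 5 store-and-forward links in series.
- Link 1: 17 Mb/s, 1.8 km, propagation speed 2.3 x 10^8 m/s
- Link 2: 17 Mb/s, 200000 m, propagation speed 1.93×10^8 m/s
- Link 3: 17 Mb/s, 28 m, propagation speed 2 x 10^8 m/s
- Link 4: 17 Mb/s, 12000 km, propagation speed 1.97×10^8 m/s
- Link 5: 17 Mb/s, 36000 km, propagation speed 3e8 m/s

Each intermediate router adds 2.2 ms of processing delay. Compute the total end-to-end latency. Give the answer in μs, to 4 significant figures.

192000 μs

L = 512 × 8 = 4096 bits.
Transmission delay per hop = L/R = 4096/17000000 = 240.941 μs; 5 hops → 1204.71 μs.
Propagation delays (d/s per hop): 7.82609, 1036.27, 0.14, 60913.7, 120000 μs; sum = 181958 μs.
Processing at 4 router(s): 4 × 2.2 ms = 8800 μs.
End-to-end = 192000 μs.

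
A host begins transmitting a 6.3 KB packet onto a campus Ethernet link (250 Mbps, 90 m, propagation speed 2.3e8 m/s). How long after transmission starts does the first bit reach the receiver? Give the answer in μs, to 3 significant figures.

0.391 μs

First bit experiences only propagation delay: d/s = 90/2.3e+08 = 0.391 μs.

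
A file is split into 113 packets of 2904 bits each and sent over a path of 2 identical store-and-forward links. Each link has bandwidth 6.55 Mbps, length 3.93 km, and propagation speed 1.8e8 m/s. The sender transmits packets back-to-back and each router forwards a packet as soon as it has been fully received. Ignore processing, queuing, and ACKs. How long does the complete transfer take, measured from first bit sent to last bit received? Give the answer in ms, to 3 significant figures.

50.6 ms

Per-hop transmission t_tx = L/R = 2904/6550000 = 0.443359 ms.
Per-hop propagation t_prop = 3930/180000000 = 0.0218333 ms.
Pipeline fill: first packet needs 2·t_tx to clear all hops; remaining 112 packets each add one t_tx.
Total = (2+113-1)·t_tx + 2·t_prop = 114·0.443359 + 2·0.0218333 = 50.6 ms.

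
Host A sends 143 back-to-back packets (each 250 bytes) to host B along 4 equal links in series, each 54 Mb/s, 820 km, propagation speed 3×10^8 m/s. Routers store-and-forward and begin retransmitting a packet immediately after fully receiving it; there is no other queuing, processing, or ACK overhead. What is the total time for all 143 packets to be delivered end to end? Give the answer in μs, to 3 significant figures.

16300 μs

Per-hop transmission t_tx = L/R = 2000/54000000 = 37.037 μs.
Per-hop propagation t_prop = 820000/300000000 = 2733.33 μs.
Pipeline fill: first packet needs 4·t_tx to clear all hops; remaining 142 packets each add one t_tx.
Total = (4+143-1)·t_tx + 4·t_prop = 146·37.037 + 4·2733.33 = 16300 μs.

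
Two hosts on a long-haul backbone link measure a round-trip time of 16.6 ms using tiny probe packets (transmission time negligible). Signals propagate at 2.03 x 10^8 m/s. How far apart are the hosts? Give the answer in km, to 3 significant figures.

One-way propagation = RTT/2 = 8.3 ms.
d = s × t = 2.03e+08 × 0.0083 = 1680 km.

1680 km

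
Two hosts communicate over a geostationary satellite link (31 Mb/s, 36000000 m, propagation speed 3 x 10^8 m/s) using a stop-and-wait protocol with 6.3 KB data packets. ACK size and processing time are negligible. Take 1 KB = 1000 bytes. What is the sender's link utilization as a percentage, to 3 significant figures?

t_tx = L/R = 50400/31000000 = 0.00162581 s.
t_prop = 36000000/300000000 = 0.12 s; RTT = 0.24 s.
Cycle = t_tx + RTT = 0.241626 s.
Utilization = t_tx / cycle = 0.00162581/0.241626 = 0.673 %.

0.673 %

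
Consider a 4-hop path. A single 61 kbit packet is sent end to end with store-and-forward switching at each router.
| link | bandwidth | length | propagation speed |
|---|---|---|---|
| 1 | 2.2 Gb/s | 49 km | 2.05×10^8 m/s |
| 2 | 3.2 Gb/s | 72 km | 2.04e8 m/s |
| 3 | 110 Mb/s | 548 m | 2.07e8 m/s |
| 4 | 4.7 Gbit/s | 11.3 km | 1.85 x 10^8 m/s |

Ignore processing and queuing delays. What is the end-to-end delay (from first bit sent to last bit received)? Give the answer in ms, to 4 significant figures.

1.270 ms

L = 61000 bits.
Transmission delays (L/R per hop): 0.0277273, 0.0190625, 0.554545, 0.0129787 ms; sum = 0.614314 ms.
Propagation delays (d/s per hop): 0.239024, 0.352941, 0.00264734, 0.0610811 ms; sum = 0.655694 ms.
End-to-end = 1.270 ms.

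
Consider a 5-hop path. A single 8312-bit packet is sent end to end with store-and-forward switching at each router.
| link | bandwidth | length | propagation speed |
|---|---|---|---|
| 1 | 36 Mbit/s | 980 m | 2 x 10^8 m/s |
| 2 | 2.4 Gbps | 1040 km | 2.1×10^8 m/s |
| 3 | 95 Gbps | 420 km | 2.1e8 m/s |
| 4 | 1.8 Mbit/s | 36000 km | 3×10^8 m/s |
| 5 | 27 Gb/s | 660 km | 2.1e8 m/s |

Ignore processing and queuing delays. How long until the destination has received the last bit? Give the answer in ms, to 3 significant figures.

Transmission delays (L/R per hop): 0.230889, 0.00346333, 8.74947e-05, 4.61778, 0.000307852 ms; sum = 4.85253 ms.
Propagation delays (d/s per hop): 0.0049, 4.95238, 2, 120, 3.14286 ms; sum = 130.1 ms.
End-to-end = 135 ms.

135 ms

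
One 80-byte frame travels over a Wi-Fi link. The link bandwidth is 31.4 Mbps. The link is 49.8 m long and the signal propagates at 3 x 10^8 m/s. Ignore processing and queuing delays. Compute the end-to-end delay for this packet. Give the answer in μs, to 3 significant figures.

20.5 μs

L = 80 × 8 = 640 bits.
Transmission delay = L/R = 640 / 31400000 = 20.3822 μs.
Propagation delay = d/s = 49.8 m / 300000000 m/s = 0.166 μs.
Total = 20.5 μs.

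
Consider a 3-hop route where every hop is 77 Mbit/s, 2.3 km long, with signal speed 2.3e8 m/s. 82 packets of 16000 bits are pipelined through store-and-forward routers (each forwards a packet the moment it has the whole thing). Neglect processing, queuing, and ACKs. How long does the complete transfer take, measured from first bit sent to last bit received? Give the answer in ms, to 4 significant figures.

Per-hop transmission t_tx = L/R = 16000/77000000 = 0.207792 ms.
Per-hop propagation t_prop = 2300/2.3e+08 = 0.01 ms.
Pipeline fill: first packet needs 3·t_tx to clear all hops; remaining 81 packets each add one t_tx.
Total = (3+82-1)·t_tx + 3·t_prop = 84·0.207792 + 3·0.01 = 17.48 ms.

17.48 ms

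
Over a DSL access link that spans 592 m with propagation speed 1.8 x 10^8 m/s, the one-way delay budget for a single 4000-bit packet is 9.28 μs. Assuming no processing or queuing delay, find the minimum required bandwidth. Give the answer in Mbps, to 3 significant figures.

Propagation delay = 592 / 180000000 = 3.28889 μs.
Transmission budget = 9.28 − 3.28889 = 5.99111 μs.
R ≥ L / t_tx = 4000 bits / 5.99111e-06 s = 668 Mbps.

668 Mbps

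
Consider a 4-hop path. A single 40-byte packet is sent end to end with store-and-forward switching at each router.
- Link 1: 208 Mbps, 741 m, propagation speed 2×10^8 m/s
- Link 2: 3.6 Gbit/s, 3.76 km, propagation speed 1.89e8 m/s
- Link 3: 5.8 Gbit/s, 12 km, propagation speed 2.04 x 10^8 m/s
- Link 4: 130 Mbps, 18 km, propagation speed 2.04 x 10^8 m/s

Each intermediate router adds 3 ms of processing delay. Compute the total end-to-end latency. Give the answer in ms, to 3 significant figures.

9.17 ms

L = 40 × 8 = 320 bits.
Transmission delays (L/R per hop): 0.00153846, 8.88889e-05, 5.51724e-05, 0.00246154 ms; sum = 0.00414406 ms.
Propagation delays (d/s per hop): 0.003705, 0.0198942, 0.0588235, 0.0882353 ms; sum = 0.170658 ms.
Processing at 3 router(s): 3 × 3 ms = 9 ms.
End-to-end = 9.17 ms.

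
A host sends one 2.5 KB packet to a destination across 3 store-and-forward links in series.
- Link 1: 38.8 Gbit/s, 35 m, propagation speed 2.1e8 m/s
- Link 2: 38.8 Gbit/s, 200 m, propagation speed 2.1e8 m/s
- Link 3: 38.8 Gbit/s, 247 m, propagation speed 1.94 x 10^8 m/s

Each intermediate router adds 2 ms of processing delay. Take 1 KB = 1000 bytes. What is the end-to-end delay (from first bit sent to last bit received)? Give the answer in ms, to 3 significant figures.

L = 20000 bits.
Transmission delay per hop = L/R = 20000/38800000000 = 0.000515464 ms; 3 hops → 0.00154639 ms.
Propagation delays (d/s per hop): 0.000166667, 0.000952381, 0.0012732 ms; sum = 0.00239224 ms.
Processing at 2 router(s): 2 × 2 ms = 4 ms.
End-to-end = 4.00 ms.

4.00 ms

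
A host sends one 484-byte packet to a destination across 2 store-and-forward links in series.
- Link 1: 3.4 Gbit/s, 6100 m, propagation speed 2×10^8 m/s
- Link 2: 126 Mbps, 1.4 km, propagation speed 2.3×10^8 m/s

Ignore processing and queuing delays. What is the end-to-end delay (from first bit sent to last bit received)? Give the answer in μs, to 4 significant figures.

68.46 μs

L = 484 × 8 = 3872 bits.
Transmission delays (L/R per hop): 1.13882, 30.7302 μs; sum = 31.869 μs.
Propagation delays (d/s per hop): 30.5, 6.08696 μs; sum = 36.587 μs.
End-to-end = 68.46 μs.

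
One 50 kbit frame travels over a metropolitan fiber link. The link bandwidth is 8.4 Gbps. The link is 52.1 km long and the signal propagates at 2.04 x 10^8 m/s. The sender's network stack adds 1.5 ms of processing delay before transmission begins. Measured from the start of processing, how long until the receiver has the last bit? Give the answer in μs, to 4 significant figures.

1761 μs

L = 50000 bits.
Transmission delay = L/R = 50000 / 8400000000 = 5.95238 μs.
Propagation delay = d/s = 52100 m / 204000000 m/s = 255.392 μs.
Plus processing delay 1.5 ms = 1500 μs.
Total = 1761 μs.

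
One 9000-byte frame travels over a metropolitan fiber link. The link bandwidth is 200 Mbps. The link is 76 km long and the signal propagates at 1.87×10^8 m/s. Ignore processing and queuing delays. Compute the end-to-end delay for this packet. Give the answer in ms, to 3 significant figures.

L = 9000 × 8 = 72000 bits.
Transmission delay = L/R = 72000 / 200000000 = 0.36 ms.
Propagation delay = d/s = 76000 m / 187000000 m/s = 0.406417 ms.
Total = 0.766 ms.

0.766 ms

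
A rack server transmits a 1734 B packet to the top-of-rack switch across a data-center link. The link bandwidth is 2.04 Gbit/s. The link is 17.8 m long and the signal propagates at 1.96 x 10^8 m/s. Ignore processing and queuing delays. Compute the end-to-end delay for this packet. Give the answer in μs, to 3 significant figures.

L = 1734 × 8 = 13872 bits.
Transmission delay = L/R = 13872 / 2040000000 = 6.8 μs.
Propagation delay = d/s = 17.8 m / 196000000 m/s = 0.0908163 μs.
Total = 6.89 μs.

6.89 μs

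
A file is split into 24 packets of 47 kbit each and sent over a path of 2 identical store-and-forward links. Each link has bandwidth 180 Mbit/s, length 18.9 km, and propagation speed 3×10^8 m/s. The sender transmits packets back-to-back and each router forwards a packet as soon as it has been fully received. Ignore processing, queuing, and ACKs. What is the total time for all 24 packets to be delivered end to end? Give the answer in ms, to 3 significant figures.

6.65 ms

Per-hop transmission t_tx = L/R = 47000/180000000 = 0.261111 ms.
Per-hop propagation t_prop = 18900/300000000 = 0.063 ms.
Pipeline fill: first packet needs 2·t_tx to clear all hops; remaining 23 packets each add one t_tx.
Total = (2+24-1)·t_tx + 2·t_prop = 25·0.261111 + 2·0.063 = 6.65 ms.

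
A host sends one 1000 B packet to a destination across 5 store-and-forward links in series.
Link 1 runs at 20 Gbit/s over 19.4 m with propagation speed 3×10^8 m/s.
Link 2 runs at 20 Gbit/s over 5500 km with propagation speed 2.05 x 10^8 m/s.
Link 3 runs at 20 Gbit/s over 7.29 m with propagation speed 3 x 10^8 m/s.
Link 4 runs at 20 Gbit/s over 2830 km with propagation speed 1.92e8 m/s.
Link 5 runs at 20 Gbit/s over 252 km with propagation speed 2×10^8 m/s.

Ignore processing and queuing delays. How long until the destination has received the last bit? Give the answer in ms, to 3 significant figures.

L = 1000 × 8 = 8000 bits.
Transmission delay per hop = L/R = 8000/20000000000 = 0.0004 ms; 5 hops → 0.002 ms.
Propagation delays (d/s per hop): 6.46667e-05, 26.8293, 2.43e-05, 14.7396, 1.26 ms; sum = 42.8289 ms.
End-to-end = 42.8 ms.

42.8 ms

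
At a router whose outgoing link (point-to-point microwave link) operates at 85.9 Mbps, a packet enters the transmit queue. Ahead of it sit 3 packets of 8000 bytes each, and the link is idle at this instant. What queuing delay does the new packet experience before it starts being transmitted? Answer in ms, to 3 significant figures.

Each queued packet: L/R = 64000/85900000 = 0.745052 ms.
3 queued → 2.23516 ms.
Queuing delay = 2.24 ms.

2.24 ms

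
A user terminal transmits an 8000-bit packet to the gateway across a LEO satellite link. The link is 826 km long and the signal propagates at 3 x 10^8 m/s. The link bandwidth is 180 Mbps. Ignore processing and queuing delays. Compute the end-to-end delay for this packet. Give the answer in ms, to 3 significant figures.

Transmission delay = L/R = 8000 / 180000000 = 0.0444444 ms.
Propagation delay = d/s = 826000 m / 300000000 m/s = 2.75333 ms.
Total = 2.80 ms.

2.80 ms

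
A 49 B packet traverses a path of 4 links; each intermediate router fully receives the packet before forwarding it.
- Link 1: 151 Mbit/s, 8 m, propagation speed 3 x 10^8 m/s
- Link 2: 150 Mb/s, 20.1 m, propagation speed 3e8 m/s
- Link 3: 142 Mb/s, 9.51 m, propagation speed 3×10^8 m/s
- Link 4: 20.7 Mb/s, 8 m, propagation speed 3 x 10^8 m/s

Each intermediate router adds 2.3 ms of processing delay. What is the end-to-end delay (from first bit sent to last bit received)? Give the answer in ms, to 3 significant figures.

6.93 ms

L = 49 × 8 = 392 bits.
Transmission delays (L/R per hop): 0.00259603, 0.00261333, 0.00276056, 0.0189372 ms; sum = 0.0269071 ms.
Propagation delays (d/s per hop): 2.66667e-05, 6.7e-05, 3.17e-05, 2.66667e-05 ms; sum = 0.000152033 ms.
Processing at 3 router(s): 3 × 2.3 ms = 6.9 ms.
End-to-end = 6.93 ms.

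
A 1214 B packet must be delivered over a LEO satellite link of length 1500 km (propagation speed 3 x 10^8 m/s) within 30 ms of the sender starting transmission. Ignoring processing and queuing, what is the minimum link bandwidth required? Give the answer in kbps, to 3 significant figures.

388 kbps

L = 9712 bits.
Propagation delay = 1500000 / 300000000 = 5 ms.
Transmission budget = 30 − 5 = 25 ms.
R ≥ L / t_tx = 9712 bits / 0.025 s = 388 kbps.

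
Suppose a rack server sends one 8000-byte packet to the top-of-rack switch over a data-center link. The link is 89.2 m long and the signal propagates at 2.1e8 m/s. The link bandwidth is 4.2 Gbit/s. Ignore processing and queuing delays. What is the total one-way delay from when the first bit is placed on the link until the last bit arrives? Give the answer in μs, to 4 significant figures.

15.66 μs

L = 8000 × 8 = 64000 bits.
Transmission delay = L/R = 64000 / 4200000000 = 15.2381 μs.
Propagation delay = d/s = 89.2 m / 210000000 m/s = 0.424762 μs.
Total = 15.66 μs.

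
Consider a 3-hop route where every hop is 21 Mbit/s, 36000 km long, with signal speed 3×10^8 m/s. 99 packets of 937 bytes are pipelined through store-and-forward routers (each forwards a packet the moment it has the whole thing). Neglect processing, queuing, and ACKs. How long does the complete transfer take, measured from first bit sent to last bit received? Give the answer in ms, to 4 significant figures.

396.1 ms

Per-hop transmission t_tx = L/R = 7496/21000000 = 0.356952 ms.
Per-hop propagation t_prop = 36000000/300000000 = 120 ms.
Pipeline fill: first packet needs 3·t_tx to clear all hops; remaining 98 packets each add one t_tx.
Total = (3+99-1)·t_tx + 3·t_prop = 101·0.356952 + 3·120 = 396.1 ms.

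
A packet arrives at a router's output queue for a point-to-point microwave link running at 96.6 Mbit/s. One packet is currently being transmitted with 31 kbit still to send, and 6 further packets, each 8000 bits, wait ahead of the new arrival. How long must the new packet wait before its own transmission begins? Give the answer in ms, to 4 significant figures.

Each queued packet: L/R = 8000/96600000 = 0.0828157 ms.
6 queued → 0.496894 ms.
Plus remaining 31000 bits of current packet: 0.320911 ms.
Queuing delay = 0.8178 ms.

0.8178 ms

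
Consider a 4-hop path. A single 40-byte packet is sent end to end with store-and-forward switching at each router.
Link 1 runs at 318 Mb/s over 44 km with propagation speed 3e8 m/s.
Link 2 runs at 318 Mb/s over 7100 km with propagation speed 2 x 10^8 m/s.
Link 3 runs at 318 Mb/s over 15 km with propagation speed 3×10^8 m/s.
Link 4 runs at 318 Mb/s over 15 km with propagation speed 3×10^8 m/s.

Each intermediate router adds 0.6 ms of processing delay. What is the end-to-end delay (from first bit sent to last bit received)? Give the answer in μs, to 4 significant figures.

L = 40 × 8 = 320 bits.
Transmission delay per hop = L/R = 320/318000000 = 1.00629 μs; 4 hops → 4.02516 μs.
Propagation delays (d/s per hop): 146.667, 35500, 50, 50 μs; sum = 35746.7 μs.
Processing at 3 router(s): 3 × 0.6 ms = 1800 μs.
End-to-end = 37550 μs.

37550 μs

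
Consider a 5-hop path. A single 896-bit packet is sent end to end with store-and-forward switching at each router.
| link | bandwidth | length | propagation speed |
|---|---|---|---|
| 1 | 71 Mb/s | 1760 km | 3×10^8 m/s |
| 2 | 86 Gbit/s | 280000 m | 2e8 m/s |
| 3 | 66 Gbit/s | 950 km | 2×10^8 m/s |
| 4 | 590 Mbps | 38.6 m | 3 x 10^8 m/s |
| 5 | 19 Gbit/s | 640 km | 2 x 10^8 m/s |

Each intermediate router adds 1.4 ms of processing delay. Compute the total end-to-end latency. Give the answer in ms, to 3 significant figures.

20.8 ms

Transmission delays (L/R per hop): 0.0126197, 1.04186e-05, 1.35758e-05, 0.00151864, 4.71579e-05 ms; sum = 0.0142095 ms.
Propagation delays (d/s per hop): 5.86667, 1.4, 4.75, 0.000128667, 3.2 ms; sum = 15.2168 ms.
Processing at 4 router(s): 4 × 1.4 ms = 5.6 ms.
End-to-end = 20.8 ms.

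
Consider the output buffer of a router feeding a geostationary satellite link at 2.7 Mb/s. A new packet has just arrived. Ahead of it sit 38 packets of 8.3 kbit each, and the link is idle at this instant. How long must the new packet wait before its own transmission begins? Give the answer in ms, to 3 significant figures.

117 ms

Each queued packet: L/R = 8300/2700000 = 3.07407 ms.
38 queued → 116.815 ms.
Queuing delay = 117 ms.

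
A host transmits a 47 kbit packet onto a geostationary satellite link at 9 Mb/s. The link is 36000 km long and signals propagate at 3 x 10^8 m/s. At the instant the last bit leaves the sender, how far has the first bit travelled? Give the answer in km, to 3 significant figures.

1570 km

t_tx = L/R = 47000/9000000 = 0.00522222 s.
Distance = s × t_tx = 300000000 × 0.00522222 = 1570 km.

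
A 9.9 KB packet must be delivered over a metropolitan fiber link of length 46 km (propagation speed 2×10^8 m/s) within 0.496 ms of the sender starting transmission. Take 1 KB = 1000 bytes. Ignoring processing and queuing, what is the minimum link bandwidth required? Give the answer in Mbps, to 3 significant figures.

L = 79200 bits.
Propagation delay = 46000 / 200000000 = 0.23 ms.
Transmission budget = 0.496 − 0.23 = 0.266 ms.
R ≥ L / t_tx = 79200 bits / 0.000266 s = 298 Mbps.

298 Mbps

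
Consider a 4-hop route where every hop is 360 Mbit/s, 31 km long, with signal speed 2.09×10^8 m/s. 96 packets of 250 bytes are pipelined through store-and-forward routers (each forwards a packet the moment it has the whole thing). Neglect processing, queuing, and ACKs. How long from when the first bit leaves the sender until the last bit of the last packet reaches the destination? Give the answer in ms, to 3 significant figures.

1.14 ms

Per-hop transmission t_tx = L/R = 2000/360000000 = 0.00555556 ms.
Per-hop propagation t_prop = 31000/209000000 = 0.148325 ms.
Pipeline fill: first packet needs 4·t_tx to clear all hops; remaining 95 packets each add one t_tx.
Total = (4+96-1)·t_tx + 4·t_prop = 99·0.00555556 + 4·0.148325 = 1.14 ms.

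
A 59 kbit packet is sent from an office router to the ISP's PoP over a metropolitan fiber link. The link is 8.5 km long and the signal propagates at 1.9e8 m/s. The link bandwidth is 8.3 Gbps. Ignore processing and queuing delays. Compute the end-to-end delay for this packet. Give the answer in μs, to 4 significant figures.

51.85 μs

L = 59000 bits.
Transmission delay = L/R = 59000 / 8.3e+09 = 7.10843 μs.
Propagation delay = d/s = 8500 m / 190000000 m/s = 44.7368 μs.
Total = 51.85 μs.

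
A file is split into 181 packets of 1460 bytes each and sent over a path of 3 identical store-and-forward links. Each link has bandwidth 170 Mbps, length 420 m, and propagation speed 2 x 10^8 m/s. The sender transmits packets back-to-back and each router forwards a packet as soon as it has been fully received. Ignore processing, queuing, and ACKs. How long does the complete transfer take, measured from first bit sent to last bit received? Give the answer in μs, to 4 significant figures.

Per-hop transmission t_tx = L/R = 11680/170000000 = 68.7059 μs.
Per-hop propagation t_prop = 420/200000000 = 2.1 μs.
Pipeline fill: first packet needs 3·t_tx to clear all hops; remaining 180 packets each add one t_tx.
Total = (3+181-1)·t_tx + 3·t_prop = 183·68.7059 + 3·2.1 = 12580 μs.

12580 μs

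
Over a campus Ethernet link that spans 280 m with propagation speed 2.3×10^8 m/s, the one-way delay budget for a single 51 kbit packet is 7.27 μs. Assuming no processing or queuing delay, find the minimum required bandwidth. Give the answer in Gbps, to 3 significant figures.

Propagation delay = 280 / 2.3e+08 = 1.21739 μs.
Transmission budget = 7.27 − 1.21739 = 6.05261 μs.
R ≥ L / t_tx = 51000 bits / 6.05261e-06 s = 8.43 Gbps.

8.43 Gbps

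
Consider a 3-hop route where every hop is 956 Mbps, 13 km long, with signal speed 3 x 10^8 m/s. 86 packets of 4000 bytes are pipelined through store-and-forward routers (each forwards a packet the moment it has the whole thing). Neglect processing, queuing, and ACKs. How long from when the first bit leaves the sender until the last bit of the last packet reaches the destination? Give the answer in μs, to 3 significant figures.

3080 μs

Per-hop transmission t_tx = L/R = 32000/956000000 = 33.4728 μs.
Per-hop propagation t_prop = 13000/300000000 = 43.3333 μs.
Pipeline fill: first packet needs 3·t_tx to clear all hops; remaining 85 packets each add one t_tx.
Total = (3+86-1)·t_tx + 3·t_prop = 88·33.4728 + 3·43.3333 = 3080 μs.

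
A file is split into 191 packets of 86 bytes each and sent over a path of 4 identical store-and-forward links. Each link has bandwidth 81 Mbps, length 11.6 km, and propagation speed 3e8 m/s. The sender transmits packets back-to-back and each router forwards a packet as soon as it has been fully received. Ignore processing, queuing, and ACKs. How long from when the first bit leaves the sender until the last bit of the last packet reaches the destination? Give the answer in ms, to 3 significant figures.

Per-hop transmission t_tx = L/R = 688/81000000 = 0.00849383 ms.
Per-hop propagation t_prop = 11600/300000000 = 0.0386667 ms.
Pipeline fill: first packet needs 4·t_tx to clear all hops; remaining 190 packets each add one t_tx.
Total = (4+191-1)·t_tx + 4·t_prop = 194·0.00849383 + 4·0.0386667 = 1.80 ms.

1.80 ms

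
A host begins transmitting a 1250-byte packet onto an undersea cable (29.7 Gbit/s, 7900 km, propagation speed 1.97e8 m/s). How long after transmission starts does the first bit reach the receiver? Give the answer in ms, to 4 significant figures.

First bit experiences only propagation delay: d/s = 7900000/197000000 = 40.10 ms.

40.10 ms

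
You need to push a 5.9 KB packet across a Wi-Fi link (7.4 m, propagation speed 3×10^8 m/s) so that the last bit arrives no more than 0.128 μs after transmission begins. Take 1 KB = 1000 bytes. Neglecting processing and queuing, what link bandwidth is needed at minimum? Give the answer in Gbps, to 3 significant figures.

L = 47200 bits.
Propagation delay = 7.4 / 300000000 = 0.0246667 μs.
Transmission budget = 0.128 − 0.0246667 = 0.103333 μs.
R ≥ L / t_tx = 47200 bits / 1.03333e-07 s = 457 Gbps.

457 Gbps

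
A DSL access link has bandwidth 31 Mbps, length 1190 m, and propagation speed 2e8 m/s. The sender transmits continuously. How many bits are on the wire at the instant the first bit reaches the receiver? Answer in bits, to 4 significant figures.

184.5 bits

Propagation delay = 1190 / 200000000 = 5.95e-06 s.
BDP = R × t_prop = 31000000 × 5.95e-06 = 184.45 bits.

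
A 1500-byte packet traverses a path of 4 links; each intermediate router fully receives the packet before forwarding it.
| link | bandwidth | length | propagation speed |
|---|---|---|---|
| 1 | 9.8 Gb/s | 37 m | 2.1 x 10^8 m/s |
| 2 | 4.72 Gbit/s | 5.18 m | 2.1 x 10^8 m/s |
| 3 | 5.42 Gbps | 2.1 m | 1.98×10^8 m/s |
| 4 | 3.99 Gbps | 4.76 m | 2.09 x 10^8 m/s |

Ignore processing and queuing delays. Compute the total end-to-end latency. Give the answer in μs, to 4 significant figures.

9.223 μs

L = 1500 × 8 = 12000 bits.
Transmission delays (L/R per hop): 1.22449, 2.54237, 2.21402, 3.00752 μs; sum = 8.9884 μs.
Propagation delays (d/s per hop): 0.17619, 0.0246667, 0.0106061, 0.0227751 μs; sum = 0.234238 μs.
End-to-end = 9.223 μs.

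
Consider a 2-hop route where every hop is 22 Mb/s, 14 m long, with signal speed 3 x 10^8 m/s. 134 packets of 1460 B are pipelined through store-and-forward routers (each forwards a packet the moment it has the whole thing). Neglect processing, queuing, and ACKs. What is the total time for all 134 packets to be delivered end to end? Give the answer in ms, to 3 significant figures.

Per-hop transmission t_tx = L/R = 11680/22000000 = 0.530909 ms.
Per-hop propagation t_prop = 14/300000000 = 4.66667e-05 ms.
Pipeline fill: first packet needs 2·t_tx to clear all hops; remaining 133 packets each add one t_tx.
Total = (2+134-1)·t_tx + 2·t_prop = 135·0.530909 + 2·4.66667e-05 = 71.7 ms.

71.7 ms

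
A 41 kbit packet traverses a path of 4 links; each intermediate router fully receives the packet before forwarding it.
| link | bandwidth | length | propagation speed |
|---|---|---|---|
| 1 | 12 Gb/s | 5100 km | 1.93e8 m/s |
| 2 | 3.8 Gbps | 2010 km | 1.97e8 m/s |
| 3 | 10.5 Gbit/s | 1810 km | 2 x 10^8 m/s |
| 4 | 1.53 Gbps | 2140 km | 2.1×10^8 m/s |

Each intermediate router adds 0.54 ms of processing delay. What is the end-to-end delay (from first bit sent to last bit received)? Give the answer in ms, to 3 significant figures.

57.5 ms

L = 41000 bits.
Transmission delays (L/R per hop): 0.00341667, 0.0107895, 0.00390476, 0.0267974 ms; sum = 0.0449083 ms.
Propagation delays (d/s per hop): 26.4249, 10.203, 9.05, 10.1905 ms; sum = 55.8684 ms.
Processing at 3 router(s): 3 × 0.54 ms = 1.62 ms.
End-to-end = 57.5 ms.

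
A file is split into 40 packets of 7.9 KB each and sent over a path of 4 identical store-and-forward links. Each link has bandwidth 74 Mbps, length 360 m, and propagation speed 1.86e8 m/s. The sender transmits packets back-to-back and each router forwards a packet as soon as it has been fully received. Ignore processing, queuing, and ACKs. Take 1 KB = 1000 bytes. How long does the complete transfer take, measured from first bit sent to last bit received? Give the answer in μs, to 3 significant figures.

36700 μs

Per-hop transmission t_tx = L/R = 63200/74000000 = 854.054 μs.
Per-hop propagation t_prop = 360/186000000 = 1.93548 μs.
Pipeline fill: first packet needs 4·t_tx to clear all hops; remaining 39 packets each add one t_tx.
Total = (4+40-1)·t_tx + 4·t_prop = 43·854.054 + 4·1.93548 = 36700 μs.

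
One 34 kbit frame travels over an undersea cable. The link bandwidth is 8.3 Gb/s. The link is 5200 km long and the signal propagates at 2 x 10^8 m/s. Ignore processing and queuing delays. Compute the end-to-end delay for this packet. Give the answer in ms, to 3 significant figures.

L = 34000 bits.
Transmission delay = L/R = 34000 / 8.3e+09 = 0.00409639 ms.
Propagation delay = d/s = 5200000 m / 200000000 m/s = 26 ms.
Total = 26.0 ms.

26.0 ms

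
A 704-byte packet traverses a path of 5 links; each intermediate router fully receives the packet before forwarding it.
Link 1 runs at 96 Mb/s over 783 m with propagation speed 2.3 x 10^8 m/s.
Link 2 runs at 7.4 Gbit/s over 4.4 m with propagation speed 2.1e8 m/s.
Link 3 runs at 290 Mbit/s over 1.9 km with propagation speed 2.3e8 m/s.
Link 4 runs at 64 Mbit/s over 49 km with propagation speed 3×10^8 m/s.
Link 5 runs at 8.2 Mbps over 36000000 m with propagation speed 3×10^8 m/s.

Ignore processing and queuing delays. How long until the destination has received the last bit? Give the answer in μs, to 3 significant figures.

L = 704 × 8 = 5632 bits.
Transmission delays (L/R per hop): 58.6667, 0.761081, 19.4207, 88, 686.829 μs; sum = 853.678 μs.
Propagation delays (d/s per hop): 3.40435, 0.0209524, 8.26087, 163.333, 120000 μs; sum = 120175 μs.
End-to-end = 121000 μs.

121000 μs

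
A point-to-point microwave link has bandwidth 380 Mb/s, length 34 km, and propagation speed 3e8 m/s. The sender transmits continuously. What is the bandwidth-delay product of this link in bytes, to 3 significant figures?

Propagation delay = 34000 / 300000000 = 0.000113333 s.
BDP = R × t_prop = 380000000 × 0.000113333 = 43066.7 bits.
In bytes: 43066.7/8 = 5380 bytes.

5380 bytes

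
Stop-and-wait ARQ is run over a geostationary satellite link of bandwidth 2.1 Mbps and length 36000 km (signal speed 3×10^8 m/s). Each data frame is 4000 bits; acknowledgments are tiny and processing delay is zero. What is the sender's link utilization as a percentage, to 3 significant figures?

t_tx = L/R = 4000/2100000 = 0.00190476 s.
t_prop = 36000000/300000000 = 0.12 s; RTT = 0.24 s.
Cycle = t_tx + RTT = 0.241905 s.
Utilization = t_tx / cycle = 0.00190476/0.241905 = 0.787 %.

0.787 %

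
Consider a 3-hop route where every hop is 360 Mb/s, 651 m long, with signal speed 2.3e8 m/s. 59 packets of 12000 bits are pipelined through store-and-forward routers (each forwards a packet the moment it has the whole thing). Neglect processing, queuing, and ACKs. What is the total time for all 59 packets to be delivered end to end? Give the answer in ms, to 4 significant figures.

Per-hop transmission t_tx = L/R = 12000/360000000 = 0.0333333 ms.
Per-hop propagation t_prop = 651/2.3e+08 = 0.00283043 ms.
Pipeline fill: first packet needs 3·t_tx to clear all hops; remaining 58 packets each add one t_tx.
Total = (3+59-1)·t_tx + 3·t_prop = 61·0.0333333 + 3·0.00283043 = 2.042 ms.

2.042 ms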